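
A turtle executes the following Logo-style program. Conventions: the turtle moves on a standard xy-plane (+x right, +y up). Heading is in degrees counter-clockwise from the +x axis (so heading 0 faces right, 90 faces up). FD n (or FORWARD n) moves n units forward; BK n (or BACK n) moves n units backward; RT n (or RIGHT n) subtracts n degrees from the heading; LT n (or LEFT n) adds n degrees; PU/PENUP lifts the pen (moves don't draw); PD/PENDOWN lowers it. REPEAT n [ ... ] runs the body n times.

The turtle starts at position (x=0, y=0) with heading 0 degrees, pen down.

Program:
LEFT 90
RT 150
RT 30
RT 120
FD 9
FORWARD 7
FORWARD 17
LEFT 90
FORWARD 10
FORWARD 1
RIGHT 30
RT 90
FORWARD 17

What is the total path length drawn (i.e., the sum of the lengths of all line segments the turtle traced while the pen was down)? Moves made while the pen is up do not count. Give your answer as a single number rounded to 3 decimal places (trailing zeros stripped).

Executing turtle program step by step:
Start: pos=(0,0), heading=0, pen down
LT 90: heading 0 -> 90
RT 150: heading 90 -> 300
RT 30: heading 300 -> 270
RT 120: heading 270 -> 150
FD 9: (0,0) -> (-7.794,4.5) [heading=150, draw]
FD 7: (-7.794,4.5) -> (-13.856,8) [heading=150, draw]
FD 17: (-13.856,8) -> (-28.579,16.5) [heading=150, draw]
LT 90: heading 150 -> 240
FD 10: (-28.579,16.5) -> (-33.579,7.84) [heading=240, draw]
FD 1: (-33.579,7.84) -> (-34.079,6.974) [heading=240, draw]
RT 30: heading 240 -> 210
RT 90: heading 210 -> 120
FD 17: (-34.079,6.974) -> (-42.579,21.696) [heading=120, draw]
Final: pos=(-42.579,21.696), heading=120, 6 segment(s) drawn

Segment lengths:
  seg 1: (0,0) -> (-7.794,4.5), length = 9
  seg 2: (-7.794,4.5) -> (-13.856,8), length = 7
  seg 3: (-13.856,8) -> (-28.579,16.5), length = 17
  seg 4: (-28.579,16.5) -> (-33.579,7.84), length = 10
  seg 5: (-33.579,7.84) -> (-34.079,6.974), length = 1
  seg 6: (-34.079,6.974) -> (-42.579,21.696), length = 17
Total = 61

Answer: 61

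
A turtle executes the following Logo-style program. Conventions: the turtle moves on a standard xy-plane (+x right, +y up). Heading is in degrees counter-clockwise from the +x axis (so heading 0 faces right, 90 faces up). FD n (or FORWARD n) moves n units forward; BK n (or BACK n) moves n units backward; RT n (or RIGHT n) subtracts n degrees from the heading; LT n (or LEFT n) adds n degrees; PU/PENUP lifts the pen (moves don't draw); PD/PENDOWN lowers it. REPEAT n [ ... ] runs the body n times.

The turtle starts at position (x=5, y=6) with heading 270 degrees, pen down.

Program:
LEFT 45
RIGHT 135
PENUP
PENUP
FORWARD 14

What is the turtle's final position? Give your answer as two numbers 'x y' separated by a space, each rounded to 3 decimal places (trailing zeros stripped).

Executing turtle program step by step:
Start: pos=(5,6), heading=270, pen down
LT 45: heading 270 -> 315
RT 135: heading 315 -> 180
PU: pen up
PU: pen up
FD 14: (5,6) -> (-9,6) [heading=180, move]
Final: pos=(-9,6), heading=180, 0 segment(s) drawn

Answer: -9 6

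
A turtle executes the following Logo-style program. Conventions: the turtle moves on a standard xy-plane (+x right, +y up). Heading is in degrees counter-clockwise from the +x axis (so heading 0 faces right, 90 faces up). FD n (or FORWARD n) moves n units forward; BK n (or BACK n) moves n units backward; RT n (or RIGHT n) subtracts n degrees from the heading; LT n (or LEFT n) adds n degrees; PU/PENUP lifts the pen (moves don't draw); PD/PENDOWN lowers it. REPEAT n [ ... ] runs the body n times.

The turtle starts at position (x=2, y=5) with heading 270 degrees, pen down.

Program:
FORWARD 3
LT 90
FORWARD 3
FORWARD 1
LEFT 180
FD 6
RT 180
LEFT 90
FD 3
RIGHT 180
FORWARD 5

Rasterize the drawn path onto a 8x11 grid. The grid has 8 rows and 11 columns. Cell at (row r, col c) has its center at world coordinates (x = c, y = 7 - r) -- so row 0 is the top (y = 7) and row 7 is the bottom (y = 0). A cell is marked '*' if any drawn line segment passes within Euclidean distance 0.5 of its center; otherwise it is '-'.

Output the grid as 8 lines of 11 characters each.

Answer: -----------
-----------
*-*--------
*-*--------
*-*--------
*******----
*----------
*----------

Derivation:
Segment 0: (2,5) -> (2,2)
Segment 1: (2,2) -> (5,2)
Segment 2: (5,2) -> (6,2)
Segment 3: (6,2) -> (0,2)
Segment 4: (0,2) -> (0,5)
Segment 5: (0,5) -> (0,0)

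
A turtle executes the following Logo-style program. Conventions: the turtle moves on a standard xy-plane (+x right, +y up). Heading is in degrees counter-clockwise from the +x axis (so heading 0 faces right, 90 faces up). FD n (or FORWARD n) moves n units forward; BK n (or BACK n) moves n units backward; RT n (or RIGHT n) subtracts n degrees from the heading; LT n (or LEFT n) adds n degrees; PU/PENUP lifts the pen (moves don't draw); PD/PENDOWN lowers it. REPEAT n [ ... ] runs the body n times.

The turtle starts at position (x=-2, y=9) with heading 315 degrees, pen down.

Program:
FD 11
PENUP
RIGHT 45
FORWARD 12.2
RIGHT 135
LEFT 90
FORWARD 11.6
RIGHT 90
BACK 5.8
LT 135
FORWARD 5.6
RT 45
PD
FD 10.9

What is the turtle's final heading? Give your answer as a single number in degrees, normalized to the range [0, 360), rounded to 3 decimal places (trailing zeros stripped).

Answer: 225

Derivation:
Executing turtle program step by step:
Start: pos=(-2,9), heading=315, pen down
FD 11: (-2,9) -> (5.778,1.222) [heading=315, draw]
PU: pen up
RT 45: heading 315 -> 270
FD 12.2: (5.778,1.222) -> (5.778,-10.978) [heading=270, move]
RT 135: heading 270 -> 135
LT 90: heading 135 -> 225
FD 11.6: (5.778,-10.978) -> (-2.424,-19.181) [heading=225, move]
RT 90: heading 225 -> 135
BK 5.8: (-2.424,-19.181) -> (1.677,-23.282) [heading=135, move]
LT 135: heading 135 -> 270
FD 5.6: (1.677,-23.282) -> (1.677,-28.882) [heading=270, move]
RT 45: heading 270 -> 225
PD: pen down
FD 10.9: (1.677,-28.882) -> (-6.031,-36.589) [heading=225, draw]
Final: pos=(-6.031,-36.589), heading=225, 2 segment(s) drawn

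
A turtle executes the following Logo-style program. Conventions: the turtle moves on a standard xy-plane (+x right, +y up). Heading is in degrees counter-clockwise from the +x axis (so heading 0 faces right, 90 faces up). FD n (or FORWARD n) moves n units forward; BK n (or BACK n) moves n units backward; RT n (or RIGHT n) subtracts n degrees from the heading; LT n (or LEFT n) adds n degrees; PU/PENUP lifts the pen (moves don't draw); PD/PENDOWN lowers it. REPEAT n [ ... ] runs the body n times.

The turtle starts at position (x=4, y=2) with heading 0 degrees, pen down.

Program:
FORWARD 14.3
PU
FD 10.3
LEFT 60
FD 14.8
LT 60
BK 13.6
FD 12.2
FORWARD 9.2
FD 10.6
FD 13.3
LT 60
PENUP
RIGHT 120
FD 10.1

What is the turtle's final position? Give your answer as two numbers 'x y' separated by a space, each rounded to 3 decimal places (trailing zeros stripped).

Answer: 25.2 51.017

Derivation:
Executing turtle program step by step:
Start: pos=(4,2), heading=0, pen down
FD 14.3: (4,2) -> (18.3,2) [heading=0, draw]
PU: pen up
FD 10.3: (18.3,2) -> (28.6,2) [heading=0, move]
LT 60: heading 0 -> 60
FD 14.8: (28.6,2) -> (36,14.817) [heading=60, move]
LT 60: heading 60 -> 120
BK 13.6: (36,14.817) -> (42.8,3.039) [heading=120, move]
FD 12.2: (42.8,3.039) -> (36.7,13.605) [heading=120, move]
FD 9.2: (36.7,13.605) -> (32.1,21.572) [heading=120, move]
FD 10.6: (32.1,21.572) -> (26.8,30.752) [heading=120, move]
FD 13.3: (26.8,30.752) -> (20.15,42.27) [heading=120, move]
LT 60: heading 120 -> 180
PU: pen up
RT 120: heading 180 -> 60
FD 10.1: (20.15,42.27) -> (25.2,51.017) [heading=60, move]
Final: pos=(25.2,51.017), heading=60, 1 segment(s) drawn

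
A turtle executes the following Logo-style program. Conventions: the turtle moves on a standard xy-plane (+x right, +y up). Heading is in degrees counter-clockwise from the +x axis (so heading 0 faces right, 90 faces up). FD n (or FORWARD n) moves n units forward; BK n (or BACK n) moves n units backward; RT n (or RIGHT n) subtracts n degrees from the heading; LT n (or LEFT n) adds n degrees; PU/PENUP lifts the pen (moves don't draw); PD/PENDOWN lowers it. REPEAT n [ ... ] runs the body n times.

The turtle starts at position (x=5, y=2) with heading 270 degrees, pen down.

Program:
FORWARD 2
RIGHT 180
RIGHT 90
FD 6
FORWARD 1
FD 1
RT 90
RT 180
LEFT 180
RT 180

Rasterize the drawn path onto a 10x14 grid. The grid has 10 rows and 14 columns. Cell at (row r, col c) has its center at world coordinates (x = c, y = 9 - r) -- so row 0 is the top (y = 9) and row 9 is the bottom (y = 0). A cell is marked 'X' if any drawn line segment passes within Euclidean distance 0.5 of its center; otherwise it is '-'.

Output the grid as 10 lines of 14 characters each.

Segment 0: (5,2) -> (5,0)
Segment 1: (5,0) -> (11,0)
Segment 2: (11,0) -> (12,0)
Segment 3: (12,0) -> (13,0)

Answer: --------------
--------------
--------------
--------------
--------------
--------------
--------------
-----X--------
-----X--------
-----XXXXXXXXX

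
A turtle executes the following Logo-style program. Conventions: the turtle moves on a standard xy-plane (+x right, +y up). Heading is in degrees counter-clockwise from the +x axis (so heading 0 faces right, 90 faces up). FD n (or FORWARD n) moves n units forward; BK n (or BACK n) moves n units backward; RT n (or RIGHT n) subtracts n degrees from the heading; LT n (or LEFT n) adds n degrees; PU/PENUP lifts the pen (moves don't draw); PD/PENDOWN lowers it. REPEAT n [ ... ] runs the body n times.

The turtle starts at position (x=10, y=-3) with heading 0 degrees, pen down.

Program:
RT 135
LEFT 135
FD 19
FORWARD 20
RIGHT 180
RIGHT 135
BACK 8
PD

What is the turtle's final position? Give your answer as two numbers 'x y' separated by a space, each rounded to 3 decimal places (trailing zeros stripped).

Answer: 43.343 -8.657

Derivation:
Executing turtle program step by step:
Start: pos=(10,-3), heading=0, pen down
RT 135: heading 0 -> 225
LT 135: heading 225 -> 0
FD 19: (10,-3) -> (29,-3) [heading=0, draw]
FD 20: (29,-3) -> (49,-3) [heading=0, draw]
RT 180: heading 0 -> 180
RT 135: heading 180 -> 45
BK 8: (49,-3) -> (43.343,-8.657) [heading=45, draw]
PD: pen down
Final: pos=(43.343,-8.657), heading=45, 3 segment(s) drawn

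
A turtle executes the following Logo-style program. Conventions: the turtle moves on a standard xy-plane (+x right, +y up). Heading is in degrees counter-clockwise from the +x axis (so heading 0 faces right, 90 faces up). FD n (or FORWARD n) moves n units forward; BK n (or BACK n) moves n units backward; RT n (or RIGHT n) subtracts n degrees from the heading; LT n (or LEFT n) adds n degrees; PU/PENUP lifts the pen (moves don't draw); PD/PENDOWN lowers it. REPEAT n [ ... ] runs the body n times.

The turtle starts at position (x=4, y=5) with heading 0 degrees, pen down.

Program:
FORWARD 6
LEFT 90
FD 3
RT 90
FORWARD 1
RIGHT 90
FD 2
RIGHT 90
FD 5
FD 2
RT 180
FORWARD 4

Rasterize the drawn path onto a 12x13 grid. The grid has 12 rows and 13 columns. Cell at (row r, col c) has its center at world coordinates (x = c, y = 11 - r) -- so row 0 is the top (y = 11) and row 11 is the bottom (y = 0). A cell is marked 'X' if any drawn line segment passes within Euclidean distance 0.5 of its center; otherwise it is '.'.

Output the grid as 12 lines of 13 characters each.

Answer: .............
.............
.............
..........XX.
..........XX.
....XXXXXXXX.
....XXXXXXX..
.............
.............
.............
.............
.............

Derivation:
Segment 0: (4,5) -> (10,5)
Segment 1: (10,5) -> (10,8)
Segment 2: (10,8) -> (11,8)
Segment 3: (11,8) -> (11,6)
Segment 4: (11,6) -> (6,6)
Segment 5: (6,6) -> (4,6)
Segment 6: (4,6) -> (8,6)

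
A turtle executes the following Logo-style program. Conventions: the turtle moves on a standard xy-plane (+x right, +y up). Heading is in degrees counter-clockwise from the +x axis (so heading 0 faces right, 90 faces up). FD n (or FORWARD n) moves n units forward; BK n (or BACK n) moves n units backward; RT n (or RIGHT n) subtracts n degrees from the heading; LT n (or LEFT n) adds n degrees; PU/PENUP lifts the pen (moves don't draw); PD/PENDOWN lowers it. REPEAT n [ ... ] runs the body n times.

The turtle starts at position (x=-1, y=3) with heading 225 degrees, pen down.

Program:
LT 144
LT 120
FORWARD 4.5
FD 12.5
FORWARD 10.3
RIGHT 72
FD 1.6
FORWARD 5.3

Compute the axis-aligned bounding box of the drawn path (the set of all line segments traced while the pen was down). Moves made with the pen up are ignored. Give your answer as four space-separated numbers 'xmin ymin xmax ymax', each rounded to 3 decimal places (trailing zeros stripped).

Answer: -18.18 3 -1 30.003

Derivation:
Executing turtle program step by step:
Start: pos=(-1,3), heading=225, pen down
LT 144: heading 225 -> 9
LT 120: heading 9 -> 129
FD 4.5: (-1,3) -> (-3.832,6.497) [heading=129, draw]
FD 12.5: (-3.832,6.497) -> (-11.698,16.211) [heading=129, draw]
FD 10.3: (-11.698,16.211) -> (-18.18,24.216) [heading=129, draw]
RT 72: heading 129 -> 57
FD 1.6: (-18.18,24.216) -> (-17.309,25.558) [heading=57, draw]
FD 5.3: (-17.309,25.558) -> (-14.422,30.003) [heading=57, draw]
Final: pos=(-14.422,30.003), heading=57, 5 segment(s) drawn

Segment endpoints: x in {-18.18, -17.309, -14.422, -11.698, -3.832, -1}, y in {3, 6.497, 16.211, 24.216, 25.558, 30.003}
xmin=-18.18, ymin=3, xmax=-1, ymax=30.003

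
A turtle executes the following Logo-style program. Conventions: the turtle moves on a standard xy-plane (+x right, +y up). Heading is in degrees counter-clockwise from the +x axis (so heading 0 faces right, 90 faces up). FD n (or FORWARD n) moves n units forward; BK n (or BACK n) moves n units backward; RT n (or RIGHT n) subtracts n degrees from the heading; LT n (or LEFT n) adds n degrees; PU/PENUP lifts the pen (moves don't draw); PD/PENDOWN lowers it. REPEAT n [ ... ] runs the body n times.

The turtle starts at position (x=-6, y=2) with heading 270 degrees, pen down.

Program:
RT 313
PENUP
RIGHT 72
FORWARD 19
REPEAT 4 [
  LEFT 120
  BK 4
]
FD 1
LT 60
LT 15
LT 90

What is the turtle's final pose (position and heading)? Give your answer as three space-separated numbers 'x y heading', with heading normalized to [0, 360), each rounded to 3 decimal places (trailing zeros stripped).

Executing turtle program step by step:
Start: pos=(-6,2), heading=270, pen down
RT 313: heading 270 -> 317
PU: pen up
RT 72: heading 317 -> 245
FD 19: (-6,2) -> (-14.03,-15.22) [heading=245, move]
REPEAT 4 [
  -- iteration 1/4 --
  LT 120: heading 245 -> 5
  BK 4: (-14.03,-15.22) -> (-18.015,-15.568) [heading=5, move]
  -- iteration 2/4 --
  LT 120: heading 5 -> 125
  BK 4: (-18.015,-15.568) -> (-15.72,-18.845) [heading=125, move]
  -- iteration 3/4 --
  LT 120: heading 125 -> 245
  BK 4: (-15.72,-18.845) -> (-14.03,-15.22) [heading=245, move]
  -- iteration 4/4 --
  LT 120: heading 245 -> 5
  BK 4: (-14.03,-15.22) -> (-18.015,-15.568) [heading=5, move]
]
FD 1: (-18.015,-15.568) -> (-17.018,-15.481) [heading=5, move]
LT 60: heading 5 -> 65
LT 15: heading 65 -> 80
LT 90: heading 80 -> 170
Final: pos=(-17.018,-15.481), heading=170, 0 segment(s) drawn

Answer: -17.018 -15.481 170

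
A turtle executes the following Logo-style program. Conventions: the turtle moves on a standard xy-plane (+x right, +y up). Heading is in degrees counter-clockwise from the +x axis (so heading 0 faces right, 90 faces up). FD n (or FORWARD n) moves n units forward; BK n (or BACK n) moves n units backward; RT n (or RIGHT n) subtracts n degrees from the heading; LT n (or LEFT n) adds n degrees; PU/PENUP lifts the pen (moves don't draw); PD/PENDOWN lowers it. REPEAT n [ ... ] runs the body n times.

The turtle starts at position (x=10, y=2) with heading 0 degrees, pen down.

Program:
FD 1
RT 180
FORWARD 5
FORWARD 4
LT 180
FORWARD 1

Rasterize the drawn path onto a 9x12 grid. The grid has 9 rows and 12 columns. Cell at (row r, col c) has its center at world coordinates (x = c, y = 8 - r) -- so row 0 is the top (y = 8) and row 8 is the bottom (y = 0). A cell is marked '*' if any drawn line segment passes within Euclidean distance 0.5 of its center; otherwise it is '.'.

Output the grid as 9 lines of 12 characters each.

Answer: ............
............
............
............
............
............
..**********
............
............

Derivation:
Segment 0: (10,2) -> (11,2)
Segment 1: (11,2) -> (6,2)
Segment 2: (6,2) -> (2,2)
Segment 3: (2,2) -> (3,2)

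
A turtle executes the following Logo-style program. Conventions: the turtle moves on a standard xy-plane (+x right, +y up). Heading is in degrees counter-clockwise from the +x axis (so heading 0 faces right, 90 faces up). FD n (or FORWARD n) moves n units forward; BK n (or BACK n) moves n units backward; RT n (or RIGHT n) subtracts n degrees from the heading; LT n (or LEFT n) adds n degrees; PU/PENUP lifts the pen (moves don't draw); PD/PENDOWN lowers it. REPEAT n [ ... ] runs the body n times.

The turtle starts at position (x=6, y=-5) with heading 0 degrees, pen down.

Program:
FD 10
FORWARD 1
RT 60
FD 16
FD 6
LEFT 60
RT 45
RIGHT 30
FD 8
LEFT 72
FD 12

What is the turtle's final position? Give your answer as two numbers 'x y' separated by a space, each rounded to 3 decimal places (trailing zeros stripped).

Executing turtle program step by step:
Start: pos=(6,-5), heading=0, pen down
FD 10: (6,-5) -> (16,-5) [heading=0, draw]
FD 1: (16,-5) -> (17,-5) [heading=0, draw]
RT 60: heading 0 -> 300
FD 16: (17,-5) -> (25,-18.856) [heading=300, draw]
FD 6: (25,-18.856) -> (28,-24.053) [heading=300, draw]
LT 60: heading 300 -> 0
RT 45: heading 0 -> 315
RT 30: heading 315 -> 285
FD 8: (28,-24.053) -> (30.071,-31.78) [heading=285, draw]
LT 72: heading 285 -> 357
FD 12: (30.071,-31.78) -> (42.054,-32.408) [heading=357, draw]
Final: pos=(42.054,-32.408), heading=357, 6 segment(s) drawn

Answer: 42.054 -32.408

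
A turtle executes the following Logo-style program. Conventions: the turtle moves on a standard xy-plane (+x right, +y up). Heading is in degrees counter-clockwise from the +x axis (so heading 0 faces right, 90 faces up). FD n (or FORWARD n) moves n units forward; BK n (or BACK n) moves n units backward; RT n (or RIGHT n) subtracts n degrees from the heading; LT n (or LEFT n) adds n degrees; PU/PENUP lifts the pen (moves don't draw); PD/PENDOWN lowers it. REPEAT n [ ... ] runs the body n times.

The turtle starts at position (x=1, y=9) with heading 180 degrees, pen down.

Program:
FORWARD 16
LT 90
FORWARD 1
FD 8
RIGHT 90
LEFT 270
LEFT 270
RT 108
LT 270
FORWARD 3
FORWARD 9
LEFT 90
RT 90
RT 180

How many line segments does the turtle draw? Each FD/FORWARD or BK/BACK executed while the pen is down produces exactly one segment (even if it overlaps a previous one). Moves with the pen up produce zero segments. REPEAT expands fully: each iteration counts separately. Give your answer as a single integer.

Executing turtle program step by step:
Start: pos=(1,9), heading=180, pen down
FD 16: (1,9) -> (-15,9) [heading=180, draw]
LT 90: heading 180 -> 270
FD 1: (-15,9) -> (-15,8) [heading=270, draw]
FD 8: (-15,8) -> (-15,0) [heading=270, draw]
RT 90: heading 270 -> 180
LT 270: heading 180 -> 90
LT 270: heading 90 -> 0
RT 108: heading 0 -> 252
LT 270: heading 252 -> 162
FD 3: (-15,0) -> (-17.853,0.927) [heading=162, draw]
FD 9: (-17.853,0.927) -> (-26.413,3.708) [heading=162, draw]
LT 90: heading 162 -> 252
RT 90: heading 252 -> 162
RT 180: heading 162 -> 342
Final: pos=(-26.413,3.708), heading=342, 5 segment(s) drawn
Segments drawn: 5

Answer: 5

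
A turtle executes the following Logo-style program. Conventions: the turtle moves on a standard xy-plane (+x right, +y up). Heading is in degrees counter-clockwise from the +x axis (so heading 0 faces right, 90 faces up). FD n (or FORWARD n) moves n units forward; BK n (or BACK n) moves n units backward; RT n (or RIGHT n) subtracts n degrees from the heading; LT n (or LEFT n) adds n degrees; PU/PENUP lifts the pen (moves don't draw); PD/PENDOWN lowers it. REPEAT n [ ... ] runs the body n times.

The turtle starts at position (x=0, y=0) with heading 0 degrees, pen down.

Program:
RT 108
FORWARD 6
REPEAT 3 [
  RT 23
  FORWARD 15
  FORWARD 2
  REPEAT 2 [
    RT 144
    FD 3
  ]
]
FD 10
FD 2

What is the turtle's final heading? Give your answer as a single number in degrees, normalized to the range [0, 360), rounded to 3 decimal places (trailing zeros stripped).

Answer: 39

Derivation:
Executing turtle program step by step:
Start: pos=(0,0), heading=0, pen down
RT 108: heading 0 -> 252
FD 6: (0,0) -> (-1.854,-5.706) [heading=252, draw]
REPEAT 3 [
  -- iteration 1/3 --
  RT 23: heading 252 -> 229
  FD 15: (-1.854,-5.706) -> (-11.695,-17.027) [heading=229, draw]
  FD 2: (-11.695,-17.027) -> (-13.007,-18.536) [heading=229, draw]
  REPEAT 2 [
    -- iteration 1/2 --
    RT 144: heading 229 -> 85
    FD 3: (-13.007,-18.536) -> (-12.746,-15.548) [heading=85, draw]
    -- iteration 2/2 --
    RT 144: heading 85 -> 301
    FD 3: (-12.746,-15.548) -> (-11.201,-18.119) [heading=301, draw]
  ]
  -- iteration 2/3 --
  RT 23: heading 301 -> 278
  FD 15: (-11.201,-18.119) -> (-9.113,-32.973) [heading=278, draw]
  FD 2: (-9.113,-32.973) -> (-8.835,-34.954) [heading=278, draw]
  REPEAT 2 [
    -- iteration 1/2 --
    RT 144: heading 278 -> 134
    FD 3: (-8.835,-34.954) -> (-10.919,-32.796) [heading=134, draw]
    -- iteration 2/2 --
    RT 144: heading 134 -> 350
    FD 3: (-10.919,-32.796) -> (-7.964,-33.317) [heading=350, draw]
  ]
  -- iteration 3/3 --
  RT 23: heading 350 -> 327
  FD 15: (-7.964,-33.317) -> (4.616,-41.486) [heading=327, draw]
  FD 2: (4.616,-41.486) -> (6.293,-42.576) [heading=327, draw]
  REPEAT 2 [
    -- iteration 1/2 --
    RT 144: heading 327 -> 183
    FD 3: (6.293,-42.576) -> (3.297,-42.733) [heading=183, draw]
    -- iteration 2/2 --
    RT 144: heading 183 -> 39
    FD 3: (3.297,-42.733) -> (5.629,-40.845) [heading=39, draw]
  ]
]
FD 10: (5.629,-40.845) -> (13.4,-34.552) [heading=39, draw]
FD 2: (13.4,-34.552) -> (14.955,-33.293) [heading=39, draw]
Final: pos=(14.955,-33.293), heading=39, 15 segment(s) drawn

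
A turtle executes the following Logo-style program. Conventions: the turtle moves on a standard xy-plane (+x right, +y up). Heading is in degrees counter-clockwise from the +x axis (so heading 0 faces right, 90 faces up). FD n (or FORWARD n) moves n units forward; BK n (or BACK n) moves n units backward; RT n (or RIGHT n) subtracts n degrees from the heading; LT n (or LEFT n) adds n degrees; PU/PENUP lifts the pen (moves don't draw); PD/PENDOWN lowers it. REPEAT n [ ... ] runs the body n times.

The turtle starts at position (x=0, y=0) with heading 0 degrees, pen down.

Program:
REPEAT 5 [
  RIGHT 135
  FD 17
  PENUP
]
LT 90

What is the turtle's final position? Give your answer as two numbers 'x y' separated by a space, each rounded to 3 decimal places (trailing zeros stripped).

Answer: -4.979 4.979

Derivation:
Executing turtle program step by step:
Start: pos=(0,0), heading=0, pen down
REPEAT 5 [
  -- iteration 1/5 --
  RT 135: heading 0 -> 225
  FD 17: (0,0) -> (-12.021,-12.021) [heading=225, draw]
  PU: pen up
  -- iteration 2/5 --
  RT 135: heading 225 -> 90
  FD 17: (-12.021,-12.021) -> (-12.021,4.979) [heading=90, move]
  PU: pen up
  -- iteration 3/5 --
  RT 135: heading 90 -> 315
  FD 17: (-12.021,4.979) -> (0,-7.042) [heading=315, move]
  PU: pen up
  -- iteration 4/5 --
  RT 135: heading 315 -> 180
  FD 17: (0,-7.042) -> (-17,-7.042) [heading=180, move]
  PU: pen up
  -- iteration 5/5 --
  RT 135: heading 180 -> 45
  FD 17: (-17,-7.042) -> (-4.979,4.979) [heading=45, move]
  PU: pen up
]
LT 90: heading 45 -> 135
Final: pos=(-4.979,4.979), heading=135, 1 segment(s) drawn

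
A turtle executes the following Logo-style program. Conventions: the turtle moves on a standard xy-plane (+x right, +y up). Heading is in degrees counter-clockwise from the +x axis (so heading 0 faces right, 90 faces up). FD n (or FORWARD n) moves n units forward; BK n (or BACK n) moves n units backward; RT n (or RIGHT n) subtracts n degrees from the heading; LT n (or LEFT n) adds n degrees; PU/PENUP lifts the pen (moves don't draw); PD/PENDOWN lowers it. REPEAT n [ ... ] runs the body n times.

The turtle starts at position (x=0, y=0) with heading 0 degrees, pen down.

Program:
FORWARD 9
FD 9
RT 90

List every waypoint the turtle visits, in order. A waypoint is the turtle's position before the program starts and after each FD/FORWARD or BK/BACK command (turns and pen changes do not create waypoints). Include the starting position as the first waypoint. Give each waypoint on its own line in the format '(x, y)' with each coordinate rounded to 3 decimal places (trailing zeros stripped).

Executing turtle program step by step:
Start: pos=(0,0), heading=0, pen down
FD 9: (0,0) -> (9,0) [heading=0, draw]
FD 9: (9,0) -> (18,0) [heading=0, draw]
RT 90: heading 0 -> 270
Final: pos=(18,0), heading=270, 2 segment(s) drawn
Waypoints (3 total):
(0, 0)
(9, 0)
(18, 0)

Answer: (0, 0)
(9, 0)
(18, 0)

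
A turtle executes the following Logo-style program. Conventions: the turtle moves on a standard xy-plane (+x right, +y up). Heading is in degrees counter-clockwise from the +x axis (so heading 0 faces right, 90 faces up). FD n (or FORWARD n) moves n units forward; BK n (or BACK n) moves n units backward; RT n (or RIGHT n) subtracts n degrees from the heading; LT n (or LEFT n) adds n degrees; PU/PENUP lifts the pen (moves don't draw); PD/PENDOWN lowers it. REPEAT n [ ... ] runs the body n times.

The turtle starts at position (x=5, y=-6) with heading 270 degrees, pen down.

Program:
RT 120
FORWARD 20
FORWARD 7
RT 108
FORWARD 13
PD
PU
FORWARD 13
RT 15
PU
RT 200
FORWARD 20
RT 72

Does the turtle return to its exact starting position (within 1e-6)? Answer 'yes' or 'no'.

Executing turtle program step by step:
Start: pos=(5,-6), heading=270, pen down
RT 120: heading 270 -> 150
FD 20: (5,-6) -> (-12.321,4) [heading=150, draw]
FD 7: (-12.321,4) -> (-18.383,7.5) [heading=150, draw]
RT 108: heading 150 -> 42
FD 13: (-18.383,7.5) -> (-8.722,16.199) [heading=42, draw]
PD: pen down
PU: pen up
FD 13: (-8.722,16.199) -> (0.939,24.897) [heading=42, move]
RT 15: heading 42 -> 27
PU: pen up
RT 200: heading 27 -> 187
FD 20: (0.939,24.897) -> (-18.912,22.46) [heading=187, move]
RT 72: heading 187 -> 115
Final: pos=(-18.912,22.46), heading=115, 3 segment(s) drawn

Start position: (5, -6)
Final position: (-18.912, 22.46)
Distance = 37.172; >= 1e-6 -> NOT closed

Answer: no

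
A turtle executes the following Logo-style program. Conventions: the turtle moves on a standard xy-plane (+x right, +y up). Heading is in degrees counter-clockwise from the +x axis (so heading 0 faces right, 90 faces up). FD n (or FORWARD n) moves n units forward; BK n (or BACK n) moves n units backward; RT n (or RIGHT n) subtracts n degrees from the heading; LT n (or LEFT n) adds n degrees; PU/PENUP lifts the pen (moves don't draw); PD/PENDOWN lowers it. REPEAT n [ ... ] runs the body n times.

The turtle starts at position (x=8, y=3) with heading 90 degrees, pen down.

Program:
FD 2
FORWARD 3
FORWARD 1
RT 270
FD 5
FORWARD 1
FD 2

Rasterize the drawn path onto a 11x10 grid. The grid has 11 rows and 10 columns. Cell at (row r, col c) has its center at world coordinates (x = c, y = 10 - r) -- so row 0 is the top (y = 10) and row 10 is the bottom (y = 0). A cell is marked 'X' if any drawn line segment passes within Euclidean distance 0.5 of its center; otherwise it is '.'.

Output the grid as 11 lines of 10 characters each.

Segment 0: (8,3) -> (8,5)
Segment 1: (8,5) -> (8,8)
Segment 2: (8,8) -> (8,9)
Segment 3: (8,9) -> (3,9)
Segment 4: (3,9) -> (2,9)
Segment 5: (2,9) -> (0,9)

Answer: ..........
XXXXXXXXX.
........X.
........X.
........X.
........X.
........X.
........X.
..........
..........
..........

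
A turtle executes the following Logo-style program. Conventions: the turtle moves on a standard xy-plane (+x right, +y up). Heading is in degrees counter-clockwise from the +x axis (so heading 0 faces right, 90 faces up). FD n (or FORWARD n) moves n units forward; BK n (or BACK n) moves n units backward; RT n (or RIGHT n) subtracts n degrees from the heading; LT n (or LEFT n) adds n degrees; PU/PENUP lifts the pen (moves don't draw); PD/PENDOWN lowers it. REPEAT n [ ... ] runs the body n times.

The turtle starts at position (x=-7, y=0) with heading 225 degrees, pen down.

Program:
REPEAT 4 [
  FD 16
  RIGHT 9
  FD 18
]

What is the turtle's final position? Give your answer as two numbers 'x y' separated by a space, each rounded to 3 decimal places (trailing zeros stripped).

Answer: -126.229 -60.056

Derivation:
Executing turtle program step by step:
Start: pos=(-7,0), heading=225, pen down
REPEAT 4 [
  -- iteration 1/4 --
  FD 16: (-7,0) -> (-18.314,-11.314) [heading=225, draw]
  RT 9: heading 225 -> 216
  FD 18: (-18.314,-11.314) -> (-32.876,-21.894) [heading=216, draw]
  -- iteration 2/4 --
  FD 16: (-32.876,-21.894) -> (-45.82,-31.298) [heading=216, draw]
  RT 9: heading 216 -> 207
  FD 18: (-45.82,-31.298) -> (-61.858,-39.47) [heading=207, draw]
  -- iteration 3/4 --
  FD 16: (-61.858,-39.47) -> (-76.115,-46.734) [heading=207, draw]
  RT 9: heading 207 -> 198
  FD 18: (-76.115,-46.734) -> (-93.234,-52.296) [heading=198, draw]
  -- iteration 4/4 --
  FD 16: (-93.234,-52.296) -> (-108.45,-57.241) [heading=198, draw]
  RT 9: heading 198 -> 189
  FD 18: (-108.45,-57.241) -> (-126.229,-60.056) [heading=189, draw]
]
Final: pos=(-126.229,-60.056), heading=189, 8 segment(s) drawn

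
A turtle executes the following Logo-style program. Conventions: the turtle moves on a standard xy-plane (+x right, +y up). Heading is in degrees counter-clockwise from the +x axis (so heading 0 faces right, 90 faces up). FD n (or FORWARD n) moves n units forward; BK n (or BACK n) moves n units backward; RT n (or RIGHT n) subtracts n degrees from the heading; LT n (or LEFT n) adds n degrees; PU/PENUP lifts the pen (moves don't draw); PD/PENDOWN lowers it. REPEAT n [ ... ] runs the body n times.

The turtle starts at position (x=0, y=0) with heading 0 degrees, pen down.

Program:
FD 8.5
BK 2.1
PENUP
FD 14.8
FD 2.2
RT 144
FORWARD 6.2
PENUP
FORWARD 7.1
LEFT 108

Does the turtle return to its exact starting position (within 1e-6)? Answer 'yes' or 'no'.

Executing turtle program step by step:
Start: pos=(0,0), heading=0, pen down
FD 8.5: (0,0) -> (8.5,0) [heading=0, draw]
BK 2.1: (8.5,0) -> (6.4,0) [heading=0, draw]
PU: pen up
FD 14.8: (6.4,0) -> (21.2,0) [heading=0, move]
FD 2.2: (21.2,0) -> (23.4,0) [heading=0, move]
RT 144: heading 0 -> 216
FD 6.2: (23.4,0) -> (18.384,-3.644) [heading=216, move]
PU: pen up
FD 7.1: (18.384,-3.644) -> (12.64,-7.818) [heading=216, move]
LT 108: heading 216 -> 324
Final: pos=(12.64,-7.818), heading=324, 2 segment(s) drawn

Start position: (0, 0)
Final position: (12.64, -7.818)
Distance = 14.862; >= 1e-6 -> NOT closed

Answer: no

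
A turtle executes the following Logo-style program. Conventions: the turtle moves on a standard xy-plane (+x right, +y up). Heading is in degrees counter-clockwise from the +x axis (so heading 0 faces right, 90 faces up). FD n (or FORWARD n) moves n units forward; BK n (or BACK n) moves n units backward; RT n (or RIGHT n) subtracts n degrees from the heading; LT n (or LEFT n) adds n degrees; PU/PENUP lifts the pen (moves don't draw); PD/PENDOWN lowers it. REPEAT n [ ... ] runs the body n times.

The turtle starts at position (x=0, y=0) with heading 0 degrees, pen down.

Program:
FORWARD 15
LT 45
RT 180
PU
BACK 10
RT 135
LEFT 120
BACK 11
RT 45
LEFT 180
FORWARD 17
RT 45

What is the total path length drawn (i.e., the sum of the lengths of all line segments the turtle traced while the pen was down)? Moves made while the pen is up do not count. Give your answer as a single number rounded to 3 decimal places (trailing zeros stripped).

Executing turtle program step by step:
Start: pos=(0,0), heading=0, pen down
FD 15: (0,0) -> (15,0) [heading=0, draw]
LT 45: heading 0 -> 45
RT 180: heading 45 -> 225
PU: pen up
BK 10: (15,0) -> (22.071,7.071) [heading=225, move]
RT 135: heading 225 -> 90
LT 120: heading 90 -> 210
BK 11: (22.071,7.071) -> (31.597,12.571) [heading=210, move]
RT 45: heading 210 -> 165
LT 180: heading 165 -> 345
FD 17: (31.597,12.571) -> (48.018,8.171) [heading=345, move]
RT 45: heading 345 -> 300
Final: pos=(48.018,8.171), heading=300, 1 segment(s) drawn

Segment lengths:
  seg 1: (0,0) -> (15,0), length = 15
Total = 15

Answer: 15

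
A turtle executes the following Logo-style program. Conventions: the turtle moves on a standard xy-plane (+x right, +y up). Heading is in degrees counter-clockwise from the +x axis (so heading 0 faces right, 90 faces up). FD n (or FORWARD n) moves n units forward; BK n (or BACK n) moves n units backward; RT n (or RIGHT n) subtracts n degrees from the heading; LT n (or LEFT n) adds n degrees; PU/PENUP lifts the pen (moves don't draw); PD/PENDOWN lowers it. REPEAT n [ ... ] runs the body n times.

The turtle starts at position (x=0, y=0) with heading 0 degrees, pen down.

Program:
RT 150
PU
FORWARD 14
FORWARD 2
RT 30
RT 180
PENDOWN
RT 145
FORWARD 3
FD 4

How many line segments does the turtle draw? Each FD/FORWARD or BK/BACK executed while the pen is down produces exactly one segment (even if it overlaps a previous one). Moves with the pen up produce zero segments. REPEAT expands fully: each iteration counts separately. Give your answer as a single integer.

Answer: 2

Derivation:
Executing turtle program step by step:
Start: pos=(0,0), heading=0, pen down
RT 150: heading 0 -> 210
PU: pen up
FD 14: (0,0) -> (-12.124,-7) [heading=210, move]
FD 2: (-12.124,-7) -> (-13.856,-8) [heading=210, move]
RT 30: heading 210 -> 180
RT 180: heading 180 -> 0
PD: pen down
RT 145: heading 0 -> 215
FD 3: (-13.856,-8) -> (-16.314,-9.721) [heading=215, draw]
FD 4: (-16.314,-9.721) -> (-19.59,-12.015) [heading=215, draw]
Final: pos=(-19.59,-12.015), heading=215, 2 segment(s) drawn
Segments drawn: 2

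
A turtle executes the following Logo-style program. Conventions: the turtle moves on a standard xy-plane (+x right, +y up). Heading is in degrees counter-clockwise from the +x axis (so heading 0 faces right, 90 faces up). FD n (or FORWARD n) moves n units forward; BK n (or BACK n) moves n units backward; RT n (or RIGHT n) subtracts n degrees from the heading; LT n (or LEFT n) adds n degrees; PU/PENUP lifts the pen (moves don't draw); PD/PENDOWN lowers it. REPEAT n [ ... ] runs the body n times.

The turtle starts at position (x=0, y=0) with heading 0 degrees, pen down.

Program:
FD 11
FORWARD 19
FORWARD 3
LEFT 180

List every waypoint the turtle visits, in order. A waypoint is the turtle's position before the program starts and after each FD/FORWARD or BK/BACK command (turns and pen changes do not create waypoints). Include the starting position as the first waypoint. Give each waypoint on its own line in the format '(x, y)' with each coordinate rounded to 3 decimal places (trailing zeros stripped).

Executing turtle program step by step:
Start: pos=(0,0), heading=0, pen down
FD 11: (0,0) -> (11,0) [heading=0, draw]
FD 19: (11,0) -> (30,0) [heading=0, draw]
FD 3: (30,0) -> (33,0) [heading=0, draw]
LT 180: heading 0 -> 180
Final: pos=(33,0), heading=180, 3 segment(s) drawn
Waypoints (4 total):
(0, 0)
(11, 0)
(30, 0)
(33, 0)

Answer: (0, 0)
(11, 0)
(30, 0)
(33, 0)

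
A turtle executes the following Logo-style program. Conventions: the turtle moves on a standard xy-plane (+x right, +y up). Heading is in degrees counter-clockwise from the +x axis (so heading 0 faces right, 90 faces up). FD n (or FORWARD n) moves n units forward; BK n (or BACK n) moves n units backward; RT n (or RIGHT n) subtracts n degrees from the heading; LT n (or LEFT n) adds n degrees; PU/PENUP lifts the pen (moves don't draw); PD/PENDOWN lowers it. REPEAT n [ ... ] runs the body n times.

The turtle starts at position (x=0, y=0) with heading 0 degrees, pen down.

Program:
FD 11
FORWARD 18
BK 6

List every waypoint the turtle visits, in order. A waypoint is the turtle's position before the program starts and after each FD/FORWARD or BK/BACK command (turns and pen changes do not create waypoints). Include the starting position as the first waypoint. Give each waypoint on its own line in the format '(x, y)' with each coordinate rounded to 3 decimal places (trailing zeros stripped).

Answer: (0, 0)
(11, 0)
(29, 0)
(23, 0)

Derivation:
Executing turtle program step by step:
Start: pos=(0,0), heading=0, pen down
FD 11: (0,0) -> (11,0) [heading=0, draw]
FD 18: (11,0) -> (29,0) [heading=0, draw]
BK 6: (29,0) -> (23,0) [heading=0, draw]
Final: pos=(23,0), heading=0, 3 segment(s) drawn
Waypoints (4 total):
(0, 0)
(11, 0)
(29, 0)
(23, 0)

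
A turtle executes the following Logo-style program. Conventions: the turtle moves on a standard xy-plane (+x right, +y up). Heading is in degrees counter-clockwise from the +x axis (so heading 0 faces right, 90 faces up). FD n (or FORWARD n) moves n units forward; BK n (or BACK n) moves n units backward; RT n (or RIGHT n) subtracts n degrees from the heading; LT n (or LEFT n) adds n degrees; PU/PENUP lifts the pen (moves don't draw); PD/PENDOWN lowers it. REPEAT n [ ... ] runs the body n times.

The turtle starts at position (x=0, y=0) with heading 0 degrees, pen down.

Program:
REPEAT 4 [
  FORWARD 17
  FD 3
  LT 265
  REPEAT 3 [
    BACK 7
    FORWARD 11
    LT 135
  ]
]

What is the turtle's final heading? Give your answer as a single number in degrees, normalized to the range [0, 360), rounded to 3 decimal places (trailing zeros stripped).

Answer: 160

Derivation:
Executing turtle program step by step:
Start: pos=(0,0), heading=0, pen down
REPEAT 4 [
  -- iteration 1/4 --
  FD 17: (0,0) -> (17,0) [heading=0, draw]
  FD 3: (17,0) -> (20,0) [heading=0, draw]
  LT 265: heading 0 -> 265
  REPEAT 3 [
    -- iteration 1/3 --
    BK 7: (20,0) -> (20.61,6.973) [heading=265, draw]
    FD 11: (20.61,6.973) -> (19.651,-3.985) [heading=265, draw]
    LT 135: heading 265 -> 40
    -- iteration 2/3 --
    BK 7: (19.651,-3.985) -> (14.289,-8.484) [heading=40, draw]
    FD 11: (14.289,-8.484) -> (22.716,-1.414) [heading=40, draw]
    LT 135: heading 40 -> 175
    -- iteration 3/3 --
    BK 7: (22.716,-1.414) -> (29.689,-2.024) [heading=175, draw]
    FD 11: (29.689,-2.024) -> (18.731,-1.065) [heading=175, draw]
    LT 135: heading 175 -> 310
  ]
  -- iteration 2/4 --
  FD 17: (18.731,-1.065) -> (29.658,-14.088) [heading=310, draw]
  FD 3: (29.658,-14.088) -> (31.587,-16.386) [heading=310, draw]
  LT 265: heading 310 -> 215
  REPEAT 3 [
    -- iteration 1/3 --
    BK 7: (31.587,-16.386) -> (37.321,-12.371) [heading=215, draw]
    FD 11: (37.321,-12.371) -> (28.31,-18.68) [heading=215, draw]
    LT 135: heading 215 -> 350
    -- iteration 2/3 --
    BK 7: (28.31,-18.68) -> (21.416,-17.465) [heading=350, draw]
    FD 11: (21.416,-17.465) -> (32.249,-19.375) [heading=350, draw]
    LT 135: heading 350 -> 125
    -- iteration 3/3 --
    BK 7: (32.249,-19.375) -> (36.264,-25.109) [heading=125, draw]
    FD 11: (36.264,-25.109) -> (29.955,-16.098) [heading=125, draw]
    LT 135: heading 125 -> 260
  ]
  -- iteration 3/4 --
  FD 17: (29.955,-16.098) -> (27.003,-32.84) [heading=260, draw]
  FD 3: (27.003,-32.84) -> (26.482,-35.794) [heading=260, draw]
  LT 265: heading 260 -> 165
  REPEAT 3 [
    -- iteration 1/3 --
    BK 7: (26.482,-35.794) -> (33.243,-37.606) [heading=165, draw]
    FD 11: (33.243,-37.606) -> (22.618,-34.759) [heading=165, draw]
    LT 135: heading 165 -> 300
    -- iteration 2/3 --
    BK 7: (22.618,-34.759) -> (19.118,-28.697) [heading=300, draw]
    FD 11: (19.118,-28.697) -> (24.618,-38.223) [heading=300, draw]
    LT 135: heading 300 -> 75
    -- iteration 3/3 --
    BK 7: (24.618,-38.223) -> (22.806,-44.985) [heading=75, draw]
    FD 11: (22.806,-44.985) -> (25.653,-34.359) [heading=75, draw]
    LT 135: heading 75 -> 210
  ]
  -- iteration 4/4 --
  FD 17: (25.653,-34.359) -> (10.931,-42.859) [heading=210, draw]
  FD 3: (10.931,-42.859) -> (8.333,-44.359) [heading=210, draw]
  LT 265: heading 210 -> 115
  REPEAT 3 [
    -- iteration 1/3 --
    BK 7: (8.333,-44.359) -> (11.291,-50.704) [heading=115, draw]
    FD 11: (11.291,-50.704) -> (6.642,-40.734) [heading=115, draw]
    LT 135: heading 115 -> 250
    -- iteration 2/3 --
    BK 7: (6.642,-40.734) -> (9.037,-34.156) [heading=250, draw]
    FD 11: (9.037,-34.156) -> (5.274,-44.493) [heading=250, draw]
    LT 135: heading 250 -> 25
    -- iteration 3/3 --
    BK 7: (5.274,-44.493) -> (-1.07,-47.451) [heading=25, draw]
    FD 11: (-1.07,-47.451) -> (8.9,-42.803) [heading=25, draw]
    LT 135: heading 25 -> 160
  ]
]
Final: pos=(8.9,-42.803), heading=160, 32 segment(s) drawn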